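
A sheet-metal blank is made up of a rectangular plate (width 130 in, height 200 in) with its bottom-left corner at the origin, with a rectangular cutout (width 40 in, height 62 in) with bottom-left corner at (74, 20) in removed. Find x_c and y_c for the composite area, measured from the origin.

Part | A | x̄ᵢ | ȳᵢ | A·x̄ᵢ | A·ȳᵢ
plate | 26000.00 | 65.00 | 100.00 | 1690000.00 | 2600000.00
hole | -2480.00 | 94.00 | 51.00 | -233120.00 | -126480.00
Σ | 23520.00 |  |  | 1456880.00 | 2473520.00
x_c = 1456880.00 / 23520.00 = 61.94 in
y_c = 2473520.00 / 23520.00 = 105.17 in

x_c = 61.94 in, y_c = 105.17 in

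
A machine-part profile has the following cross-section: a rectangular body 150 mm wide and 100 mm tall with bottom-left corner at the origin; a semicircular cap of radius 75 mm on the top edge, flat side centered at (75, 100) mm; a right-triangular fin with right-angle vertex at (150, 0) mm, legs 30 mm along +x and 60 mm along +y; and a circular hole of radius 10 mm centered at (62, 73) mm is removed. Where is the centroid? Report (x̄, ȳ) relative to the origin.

x̄ = 78.30 mm, ȳ = 78.21 mm

Part | A | x̄ᵢ | ȳᵢ | A·x̄ᵢ | A·ȳᵢ
rectangular body | 15000.00 | 75.00 | 50.00 | 1125000.00 | 750000.00
semicircular top | 8835.73 | 75.00 | 131.83 | 662679.70 | 1164822.93
triangular fin | 900.00 | 160.00 | 20.00 | 144000.00 | 18000.00
hole | -314.16 | 62.00 | 73.00 | -19477.87 | -22933.63
Σ | 24421.57 |  |  | 1912201.83 | 1909889.31
x̄ = 1912201.83 / 24421.57 = 78.30 mm
ȳ = 1909889.31 / 24421.57 = 78.21 mm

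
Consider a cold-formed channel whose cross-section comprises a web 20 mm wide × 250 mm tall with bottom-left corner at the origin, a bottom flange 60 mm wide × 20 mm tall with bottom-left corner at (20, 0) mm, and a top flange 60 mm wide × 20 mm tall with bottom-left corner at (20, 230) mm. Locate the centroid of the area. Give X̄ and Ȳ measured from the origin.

X̄ = 22.97 mm, Ȳ = 125.00 mm

web: A = 20 × 250 = 5000.00, centroid at (10.00, 125.00).
bottom flange: A = 60 × 20 = 1200.00, centroid at (50.00, 10.00).
top flange: A = 60 × 20 = 1200.00, centroid at (50.00, 240.00).
ΣA = 7400.00 mm², ΣAX̄ = 170000.00 mm³, ΣAȲ = 925000.00 mm³.
X̄ = 170000.00/7400.00 = 22.97 mm; Ȳ = 925000.00/7400.00 = 125.00 mm.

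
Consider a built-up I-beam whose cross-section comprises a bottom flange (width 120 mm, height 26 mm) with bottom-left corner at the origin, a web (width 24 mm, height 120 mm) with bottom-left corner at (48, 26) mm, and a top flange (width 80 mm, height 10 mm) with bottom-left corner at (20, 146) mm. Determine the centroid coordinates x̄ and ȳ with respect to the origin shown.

bottom flange: A = 120 × 26 = 3120.00, centroid at (60.00, 13.00).
web: A = 24 × 120 = 2880.00, centroid at (60.00, 86.00).
top flange: A = 80 × 10 = 800.00, centroid at (60.00, 151.00).
ΣA = 6800.00 mm², ΣAx̄ = 408000.00 mm³, ΣAȳ = 409040.00 mm³.
x̄ = 408000.00/6800.00 = 60.00 mm; ȳ = 409040.00/6800.00 = 60.15 mm.

x̄ = 60.00 mm, ȳ = 60.15 mm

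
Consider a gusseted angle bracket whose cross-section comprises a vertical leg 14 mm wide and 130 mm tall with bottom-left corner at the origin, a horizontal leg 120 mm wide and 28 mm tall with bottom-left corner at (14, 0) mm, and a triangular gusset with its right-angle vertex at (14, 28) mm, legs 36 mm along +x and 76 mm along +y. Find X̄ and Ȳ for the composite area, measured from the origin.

vertical leg: A = 14 × 130 = 1820.00, centroid at (7.00, 65.00).
horizontal leg: A = 120 × 28 = 3360.00, centroid at (74.00, 14.00).
gusset: A = ½·36·76 = 1368.00, centroid at (26.00, 53.33).
ΣA = 6548.00 mm², ΣAX̄ = 296948.00 mm³, ΣAȲ = 238300.00 mm³.
X̄ = 296948.00/6548.00 = 45.35 mm; Ȳ = 238300.00/6548.00 = 36.39 mm.

X̄ = 45.35 mm, Ȳ = 36.39 mm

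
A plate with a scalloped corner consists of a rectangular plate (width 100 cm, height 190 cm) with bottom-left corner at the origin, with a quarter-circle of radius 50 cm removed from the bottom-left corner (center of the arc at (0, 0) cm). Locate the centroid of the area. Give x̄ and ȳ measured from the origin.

plate: A = 100 × 190 = 19000.00, centroid at (50.00, 95.00).
removed quarter-circle: A = −¼π·50² = -1963.50, centroid at (21.22, 21.22).
ΣA = 17036.50 cm²
ΣAx̄ = (19000.00)(50.00) + (-1963.50)(21.22) = 908333.33 cm³
ΣAȳ = (19000.00)(95.00) + (-1963.50)(21.22) = 1763333.33 cm³
x̄ = 908333.33 / 17036.50 = 53.32 cm
ȳ = 1763333.33 / 17036.50 = 103.50 cm

x̄ = 53.32 cm, ȳ = 103.50 cm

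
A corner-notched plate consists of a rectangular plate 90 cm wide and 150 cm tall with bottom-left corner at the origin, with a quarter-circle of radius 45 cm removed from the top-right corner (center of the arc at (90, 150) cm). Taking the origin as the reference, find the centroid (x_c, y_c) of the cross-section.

plate: A = 90 × 150 = 13500.00, centroid at (45.00, 75.00).
removed quarter-circle: A = −¼π·45² = -1590.43, centroid at (70.90, 130.90).
ΣA = 11909.57 cm²
ΣAx_c = (13500.00)(45.00) + (-1590.43)(70.90) = 494736.18 cm³
ΣAy_c = (13500.00)(75.00) + (-1590.43)(130.90) = 804310.31 cm³
x_c = 494736.18 / 11909.57 = 41.54 cm
y_c = 804310.31 / 11909.57 = 67.53 cm

x_c = 41.54 cm, y_c = 67.53 cm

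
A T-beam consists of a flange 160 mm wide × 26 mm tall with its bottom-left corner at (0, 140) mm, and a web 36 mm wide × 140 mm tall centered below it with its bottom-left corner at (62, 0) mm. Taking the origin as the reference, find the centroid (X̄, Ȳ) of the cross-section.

X̄ = 80.00 mm, Ȳ = 107.53 mm

web: A = 36 × 140 = 5040.00, centroid at (80.00, 70.00).
flange: A = 160 × 26 = 4160.00, centroid at (80.00, 153.00).
ΣA = 9200.00 mm², ΣAX̄ = 736000.00 mm³, ΣAȲ = 989280.00 mm³.
X̄ = 736000.00/9200.00 = 80.00 mm; Ȳ = 989280.00/9200.00 = 107.53 mm.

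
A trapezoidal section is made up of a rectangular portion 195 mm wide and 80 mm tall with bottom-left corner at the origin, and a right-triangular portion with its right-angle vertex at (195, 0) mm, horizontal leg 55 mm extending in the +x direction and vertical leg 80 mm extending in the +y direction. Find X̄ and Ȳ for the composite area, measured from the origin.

rectangular portion: A = 195 × 80 = 15600.00, centroid at (97.50, 40.00).
triangular portion: A = ½·55·80 = 2200.00, centroid at (213.33, 26.67).
ΣA = 17800.00 mm²
ΣAX̄ = (15600.00)(97.50) + (2200.00)(213.33) = 1990333.33 mm³
ΣAȲ = (15600.00)(40.00) + (2200.00)(26.67) = 682666.67 mm³
X̄ = 1990333.33 / 17800.00 = 111.82 mm
Ȳ = 682666.67 / 17800.00 = 38.35 mm

X̄ = 111.82 mm, Ȳ = 38.35 mm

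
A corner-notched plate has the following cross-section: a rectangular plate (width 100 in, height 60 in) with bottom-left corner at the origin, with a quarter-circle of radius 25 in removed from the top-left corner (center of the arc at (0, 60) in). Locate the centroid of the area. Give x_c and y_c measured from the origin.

plate: A = 100 × 60 = 6000.00, centroid at (50.00, 30.00).
removed quarter-circle: A = −¼π·25² = -490.87, centroid at (10.61, 49.39).
ΣA = 5509.13 in²
ΣAx_c = (6000.00)(50.00) + (-490.87)(10.61) = 294791.67 in³
ΣAy_c = (6000.00)(30.00) + (-490.87)(49.39) = 155755.90 in³
x_c = 294791.67 / 5509.13 = 53.51 in
y_c = 155755.90 / 5509.13 = 28.27 in

x_c = 53.51 in, y_c = 28.27 in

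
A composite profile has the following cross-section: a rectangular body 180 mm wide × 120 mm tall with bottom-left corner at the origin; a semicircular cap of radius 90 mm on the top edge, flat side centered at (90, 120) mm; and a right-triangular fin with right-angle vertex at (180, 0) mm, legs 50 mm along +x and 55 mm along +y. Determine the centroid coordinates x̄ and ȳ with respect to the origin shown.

x̄ = 94.11 mm, ȳ = 93.39 mm

rectangular body: A = 180 × 120 = 21600.00, centroid at (90.00, 60.00).
semicircular top: A = ½π·90² = 12723.45, centroid at (90.00, 158.20).
triangular fin: A = ½·50·55 = 1375.00, centroid at (196.67, 18.33).
ΣA = 35698.45 mm², ΣAx̄ = 3359527.19 mm³, ΣAȳ = 3334022.36 mm³.
x̄ = 3359527.19/35698.45 = 94.11 mm; ȳ = 3334022.36/35698.45 = 93.39 mm.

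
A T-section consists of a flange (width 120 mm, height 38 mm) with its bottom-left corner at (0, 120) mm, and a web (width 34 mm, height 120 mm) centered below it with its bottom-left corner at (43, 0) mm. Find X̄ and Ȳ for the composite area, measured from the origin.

web: A = 34 × 120 = 4080.00, centroid at (60.00, 60.00).
flange: A = 120 × 38 = 4560.00, centroid at (60.00, 139.00).
ΣA = 8640.00 mm², ΣAX̄ = 518400.00 mm³, ΣAȲ = 878640.00 mm³.
X̄ = 518400.00/8640.00 = 60.00 mm; Ȳ = 878640.00/8640.00 = 101.69 mm.

X̄ = 60.00 mm, Ȳ = 101.69 mm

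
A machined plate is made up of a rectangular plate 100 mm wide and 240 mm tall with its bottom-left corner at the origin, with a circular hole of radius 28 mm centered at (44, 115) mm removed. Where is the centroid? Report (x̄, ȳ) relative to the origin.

x̄ = 50.69 mm, ȳ = 120.57 mm

Part | A | x̄ᵢ | ȳᵢ | A·x̄ᵢ | A·ȳᵢ
plate | 24000.00 | 50.00 | 120.00 | 1200000.00 | 2880000.00
hole | -2463.01 | 44.00 | 115.00 | -108372.38 | -283245.99
Σ | 21536.99 |  |  | 1091627.62 | 2596754.01
x̄ = 1091627.62 / 21536.99 = 50.69 mm
ȳ = 2596754.01 / 21536.99 = 120.57 mm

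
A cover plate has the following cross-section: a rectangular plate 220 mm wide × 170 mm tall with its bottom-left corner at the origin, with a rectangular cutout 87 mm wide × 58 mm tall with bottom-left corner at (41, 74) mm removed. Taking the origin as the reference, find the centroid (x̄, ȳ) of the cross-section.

plate: A = 220 × 170 = 37400.00, centroid at (110.00, 85.00).
hole: A = −(87 × 58) = -5046.00, centroid at (84.50, 103.00).
ΣA = 32354.00 mm², ΣAx̄ = 3687613.00 mm³, ΣAȳ = 2659262.00 mm³.
x̄ = 3687613.00/32354.00 = 113.98 mm; ȳ = 2659262.00/32354.00 = 82.19 mm.

x̄ = 113.98 mm, ȳ = 82.19 mm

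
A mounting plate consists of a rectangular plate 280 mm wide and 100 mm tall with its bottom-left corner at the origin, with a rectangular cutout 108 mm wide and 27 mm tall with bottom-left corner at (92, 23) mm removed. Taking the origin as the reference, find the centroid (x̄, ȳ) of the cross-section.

plate: A = 280 × 100 = 28000.00, centroid at (140.00, 50.00).
hole: A = −(108 × 27) = -2916.00, centroid at (146.00, 36.50).
ΣA = 25084.00 mm²
ΣAx̄ = (28000.00)(140.00) + (-2916.00)(146.00) = 3494264.00 mm³
ΣAȳ = (28000.00)(50.00) + (-2916.00)(36.50) = 1293566.00 mm³
x̄ = 3494264.00 / 25084.00 = 139.30 mm
ȳ = 1293566.00 / 25084.00 = 51.57 mm

x̄ = 139.30 mm, ȳ = 51.57 mm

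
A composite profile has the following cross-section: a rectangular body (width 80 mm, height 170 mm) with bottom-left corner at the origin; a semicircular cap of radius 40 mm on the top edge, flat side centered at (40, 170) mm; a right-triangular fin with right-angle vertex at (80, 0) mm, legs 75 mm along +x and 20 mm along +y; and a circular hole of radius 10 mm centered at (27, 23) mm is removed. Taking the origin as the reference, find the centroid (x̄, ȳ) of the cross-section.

x̄ = 43.19 mm, ȳ = 98.11 mm

rectangular body: A = 80 × 170 = 13600.00, centroid at (40.00, 85.00).
semicircular top: A = ½π·40² = 2513.27, centroid at (40.00, 186.98).
triangular fin: A = ½·75·20 = 750.00, centroid at (105.00, 6.67).
hole: A = −π·10² = -314.16, centroid at (27.00, 23.00).
ΣA = 16549.11 mm², ΣAx̄ = 714798.66 mm³, ΣAȳ = 1623697.60 mm³.
x̄ = 714798.66/16549.11 = 43.19 mm; ȳ = 1623697.60/16549.11 = 98.11 mm.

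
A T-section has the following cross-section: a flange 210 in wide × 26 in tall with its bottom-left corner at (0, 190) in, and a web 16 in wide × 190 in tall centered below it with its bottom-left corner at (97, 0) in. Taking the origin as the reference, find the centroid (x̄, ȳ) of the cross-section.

web: A = 16 × 190 = 3040.00, centroid at (105.00, 95.00).
flange: A = 210 × 26 = 5460.00, centroid at (105.00, 203.00).
ΣA = 8500.00 in²
ΣAx̄ = (3040.00)(105.00) + (5460.00)(105.00) = 892500.00 in³
ΣAȳ = (3040.00)(95.00) + (5460.00)(203.00) = 1397180.00 in³
x̄ = 892500.00 / 8500.00 = 105.00 in
ȳ = 1397180.00 / 8500.00 = 164.37 in

x̄ = 105.00 in, ȳ = 164.37 in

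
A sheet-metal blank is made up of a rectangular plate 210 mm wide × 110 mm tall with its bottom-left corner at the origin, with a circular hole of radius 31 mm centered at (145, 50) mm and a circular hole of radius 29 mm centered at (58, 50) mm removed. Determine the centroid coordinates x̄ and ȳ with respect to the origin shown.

x̄ = 105.20 mm, ȳ = 56.62 mm

plate: A = 210 × 110 = 23100.00, centroid at (105.00, 55.00).
hole 1: A = −π·31² = -3019.07, centroid at (145.00, 50.00).
hole 2: A = −π·29² = -2642.08, centroid at (58.00, 50.00).
ΣA = 17438.85 mm², ΣAx̄ = 1834494.17 mm³, ΣAȳ = 987442.50 mm³.
x̄ = 1834494.17/17438.85 = 105.20 mm; ȳ = 987442.50/17438.85 = 56.62 mm.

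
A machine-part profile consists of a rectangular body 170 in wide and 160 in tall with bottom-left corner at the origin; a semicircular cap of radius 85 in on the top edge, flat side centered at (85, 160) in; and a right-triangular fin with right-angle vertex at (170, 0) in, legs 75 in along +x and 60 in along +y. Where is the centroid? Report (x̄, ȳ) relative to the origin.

rectangular body: A = 170 × 160 = 27200.00, centroid at (85.00, 80.00).
semicircular top: A = ½π·85² = 11349.00, centroid at (85.00, 196.08).
triangular fin: A = ½·75·60 = 2250.00, centroid at (195.00, 20.00).
ΣA = 40799.00 in², ΣAx̄ = 3715415.29 in³, ΣAȳ = 4446257.22 in³.
x̄ = 3715415.29/40799.00 = 91.07 in; ȳ = 4446257.22/40799.00 = 108.98 in.

x̄ = 91.07 in, ȳ = 108.98 in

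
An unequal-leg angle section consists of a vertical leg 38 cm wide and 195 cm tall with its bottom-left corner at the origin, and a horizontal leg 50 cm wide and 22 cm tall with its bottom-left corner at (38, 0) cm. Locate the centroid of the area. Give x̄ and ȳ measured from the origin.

x̄ = 24.69 cm, ȳ = 86.32 cm

vertical leg: A = 38 × 195 = 7410.00, centroid at (19.00, 97.50).
horizontal leg: A = 50 × 22 = 1100.00, centroid at (63.00, 11.00).
ΣA = 8510.00 cm², ΣAx̄ = 210090.00 cm³, ΣAȳ = 734575.00 cm³.
x̄ = 210090.00/8510.00 = 24.69 cm; ȳ = 734575.00/8510.00 = 86.32 cm.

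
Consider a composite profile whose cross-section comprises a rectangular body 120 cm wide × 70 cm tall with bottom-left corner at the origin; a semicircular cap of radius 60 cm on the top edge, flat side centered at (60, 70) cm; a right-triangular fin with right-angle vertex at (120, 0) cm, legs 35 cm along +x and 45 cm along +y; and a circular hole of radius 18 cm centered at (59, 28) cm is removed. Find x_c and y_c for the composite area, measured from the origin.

x_c = 64.16 cm, y_c = 59.11 cm

Part | A | x̄ᵢ | ȳᵢ | A·x̄ᵢ | A·ȳᵢ
rectangular body | 8400.00 | 60.00 | 35.00 | 504000.00 | 294000.00
semicircular top | 5654.87 | 60.00 | 95.46 | 339292.01 | 539840.67
triangular fin | 787.50 | 131.67 | 15.00 | 103687.50 | 11812.50
hole | -1017.88 | 59.00 | 28.00 | -60054.69 | -28500.53
Σ | 13824.49 |  |  | 886924.82 | 817152.65
x_c = 886924.82 / 13824.49 = 64.16 cm
y_c = 817152.65 / 13824.49 = 59.11 cm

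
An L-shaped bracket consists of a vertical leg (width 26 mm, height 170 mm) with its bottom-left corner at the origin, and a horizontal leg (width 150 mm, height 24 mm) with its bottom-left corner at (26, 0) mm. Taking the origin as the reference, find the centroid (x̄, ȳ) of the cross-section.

x̄ = 52.50 mm, ȳ = 52.23 mm

Part | A | x̄ᵢ | ȳᵢ | A·x̄ᵢ | A·ȳᵢ
vertical leg | 4420.00 | 13.00 | 85.00 | 57460.00 | 375700.00
horizontal leg | 3600.00 | 101.00 | 12.00 | 363600.00 | 43200.00
Σ | 8020.00 |  |  | 421060.00 | 418900.00
x̄ = 421060.00 / 8020.00 = 52.50 mm
ȳ = 418900.00 / 8020.00 = 52.23 mm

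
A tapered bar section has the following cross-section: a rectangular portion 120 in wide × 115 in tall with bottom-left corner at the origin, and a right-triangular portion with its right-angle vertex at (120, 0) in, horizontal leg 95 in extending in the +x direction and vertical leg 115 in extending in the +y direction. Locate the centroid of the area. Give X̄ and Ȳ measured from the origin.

rectangular portion: A = 120 × 115 = 13800.00, centroid at (60.00, 57.50).
triangular portion: A = ½·95·115 = 5462.50, centroid at (151.67, 38.33).
ΣA = 19262.50 in², ΣAX̄ = 1656479.17 in³, ΣAȲ = 1002895.83 in³.
X̄ = 1656479.17/19262.50 = 86.00 in; Ȳ = 1002895.83/19262.50 = 52.06 in.

X̄ = 86.00 in, Ȳ = 52.06 in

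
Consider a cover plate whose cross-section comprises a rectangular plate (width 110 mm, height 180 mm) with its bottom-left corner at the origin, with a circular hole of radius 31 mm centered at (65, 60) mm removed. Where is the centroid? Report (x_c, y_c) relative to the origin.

Part | A | x̄ᵢ | ȳᵢ | A·x̄ᵢ | A·ȳᵢ
plate | 19800.00 | 55.00 | 90.00 | 1089000.00 | 1782000.00
hole | -3019.07 | 65.00 | 60.00 | -196239.59 | -181144.23
Σ | 16780.93 |  |  | 892760.41 | 1600855.77
x_c = 892760.41 / 16780.93 = 53.20 mm
y_c = 1600855.77 / 16780.93 = 95.40 mm

x_c = 53.20 mm, y_c = 95.40 mm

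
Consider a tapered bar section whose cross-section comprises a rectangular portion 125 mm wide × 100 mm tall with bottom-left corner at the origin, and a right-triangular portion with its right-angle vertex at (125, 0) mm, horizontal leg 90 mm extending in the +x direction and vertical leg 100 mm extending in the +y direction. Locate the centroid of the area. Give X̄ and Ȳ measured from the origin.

rectangular portion: A = 125 × 100 = 12500.00, centroid at (62.50, 50.00).
triangular portion: A = ½·90·100 = 4500.00, centroid at (155.00, 33.33).
ΣA = 17000.00 mm²
ΣAX̄ = (12500.00)(62.50) + (4500.00)(155.00) = 1478750.00 mm³
ΣAȲ = (12500.00)(50.00) + (4500.00)(33.33) = 775000.00 mm³
X̄ = 1478750.00 / 17000.00 = 86.99 mm
Ȳ = 775000.00 / 17000.00 = 45.59 mm

X̄ = 86.99 mm, Ȳ = 45.59 mm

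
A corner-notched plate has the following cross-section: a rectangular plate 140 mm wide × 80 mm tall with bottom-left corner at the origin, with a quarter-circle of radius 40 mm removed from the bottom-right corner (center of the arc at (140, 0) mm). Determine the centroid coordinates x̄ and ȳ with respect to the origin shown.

plate: A = 140 × 80 = 11200.00, centroid at (70.00, 40.00).
removed quarter-circle: A = −¼π·40² = -1256.64, centroid at (123.02, 16.98).
ΣA = 9943.36 mm², ΣAx̄ = 629404.14 mm³, ΣAȳ = 426666.67 mm³.
x̄ = 629404.14/9943.36 = 63.30 mm; ȳ = 426666.67/9943.36 = 42.91 mm.

x̄ = 63.30 mm, ȳ = 42.91 mm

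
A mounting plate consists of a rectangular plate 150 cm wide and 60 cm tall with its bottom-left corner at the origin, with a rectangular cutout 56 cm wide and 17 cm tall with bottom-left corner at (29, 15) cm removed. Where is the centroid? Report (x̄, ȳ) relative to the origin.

plate: A = 150 × 60 = 9000.00, centroid at (75.00, 30.00).
hole: A = −(56 × 17) = -952.00, centroid at (57.00, 23.50).
ΣA = 8048.00 cm², ΣAx̄ = 620736.00 cm³, ΣAȳ = 247628.00 cm³.
x̄ = 620736.00/8048.00 = 77.13 cm; ȳ = 247628.00/8048.00 = 30.77 cm.

x̄ = 77.13 cm, ȳ = 30.77 cm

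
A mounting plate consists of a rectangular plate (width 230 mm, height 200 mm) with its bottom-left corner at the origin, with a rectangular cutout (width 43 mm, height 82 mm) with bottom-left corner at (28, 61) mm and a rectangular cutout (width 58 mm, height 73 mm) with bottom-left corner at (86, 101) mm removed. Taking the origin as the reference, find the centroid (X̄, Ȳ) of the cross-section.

plate: A = 230 × 200 = 46000.00, centroid at (115.00, 100.00).
hole 1: A = −(43 × 82) = -3526.00, centroid at (49.50, 102.00).
hole 2: A = −(58 × 73) = -4234.00, centroid at (115.00, 137.50).
ΣA = 38240.00 mm²
ΣAX̄ = (46000.00)(115.00) + (-3526.00)(49.50) + (-4234.00)(115.00) = 4628553.00 mm³
ΣAȲ = (46000.00)(100.00) + (-3526.00)(102.00) + (-4234.00)(137.50) = 3658173.00 mm³
X̄ = 4628553.00 / 38240.00 = 121.04 mm
Ȳ = 3658173.00 / 38240.00 = 95.66 mm

X̄ = 121.04 mm, Ȳ = 95.66 mm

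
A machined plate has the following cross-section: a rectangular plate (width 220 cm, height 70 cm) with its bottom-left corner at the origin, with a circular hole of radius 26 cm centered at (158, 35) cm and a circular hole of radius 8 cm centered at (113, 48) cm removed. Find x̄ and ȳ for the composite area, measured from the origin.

plate: A = 220 × 70 = 15400.00, centroid at (110.00, 35.00).
hole 1: A = −π·26² = -2123.72, centroid at (158.00, 35.00).
hole 2: A = −π·8² = -201.06, centroid at (113.00, 48.00).
ΣA = 13075.22 cm², ΣAx̄ = 1335732.77 cm³, ΣAȳ = 455018.95 cm³.
x̄ = 1335732.77/13075.22 = 102.16 cm; ȳ = 455018.95/13075.22 = 34.80 cm.

x̄ = 102.16 cm, ȳ = 34.80 cm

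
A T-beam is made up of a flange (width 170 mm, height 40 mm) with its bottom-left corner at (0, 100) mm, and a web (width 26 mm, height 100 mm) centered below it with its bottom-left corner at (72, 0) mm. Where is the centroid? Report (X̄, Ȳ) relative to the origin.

X̄ = 85.00 mm, Ȳ = 100.64 mm

Part | A | x̄ᵢ | ȳᵢ | A·x̄ᵢ | A·ȳᵢ
web | 2600.00 | 85.00 | 50.00 | 221000.00 | 130000.00
flange | 6800.00 | 85.00 | 120.00 | 578000.00 | 816000.00
Σ | 9400.00 |  |  | 799000.00 | 946000.00
X̄ = 799000.00 / 9400.00 = 85.00 mm
Ȳ = 946000.00 / 9400.00 = 100.64 mm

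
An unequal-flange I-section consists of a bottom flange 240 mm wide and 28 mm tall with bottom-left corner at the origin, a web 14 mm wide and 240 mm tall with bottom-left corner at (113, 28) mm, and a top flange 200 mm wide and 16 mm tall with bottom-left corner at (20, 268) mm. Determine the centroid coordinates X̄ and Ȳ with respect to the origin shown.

bottom flange: A = 240 × 28 = 6720.00, centroid at (120.00, 14.00).
web: A = 14 × 240 = 3360.00, centroid at (120.00, 148.00).
top flange: A = 200 × 16 = 3200.00, centroid at (120.00, 276.00).
ΣA = 13280.00 mm², ΣAX̄ = 1593600.00 mm³, ΣAȲ = 1474560.00 mm³.
X̄ = 1593600.00/13280.00 = 120.00 mm; Ȳ = 1474560.00/13280.00 = 111.04 mm.

X̄ = 120.00 mm, Ȳ = 111.04 mm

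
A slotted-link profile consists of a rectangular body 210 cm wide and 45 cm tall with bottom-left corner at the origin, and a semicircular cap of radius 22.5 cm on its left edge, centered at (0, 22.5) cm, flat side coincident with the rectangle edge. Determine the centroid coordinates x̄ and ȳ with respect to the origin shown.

Part | A | x̄ᵢ | ȳᵢ | A·x̄ᵢ | A·ȳᵢ
rectangular body | 9450.00 | 105.00 | 22.50 | 992250.00 | 212625.00
semicircular end | 795.22 | -9.55 | 22.50 | -7593.75 | 17892.35
Σ | 10245.22 |  |  | 984656.25 | 230517.35
x̄ = 984656.25 / 10245.22 = 96.11 cm
ȳ = 230517.35 / 10245.22 = 22.50 cm

x̄ = 96.11 cm, ȳ = 22.50 cm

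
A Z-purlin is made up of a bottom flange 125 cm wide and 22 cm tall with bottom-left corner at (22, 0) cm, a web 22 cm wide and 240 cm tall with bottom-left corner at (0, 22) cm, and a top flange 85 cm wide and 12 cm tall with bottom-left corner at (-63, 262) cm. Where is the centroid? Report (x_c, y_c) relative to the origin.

x_c = 29.78 cm, y_c = 116.39 cm

Part | A | x̄ᵢ | ȳᵢ | A·x̄ᵢ | A·ȳᵢ
bottom flange | 2750.00 | 84.50 | 11.00 | 232375.00 | 30250.00
web | 5280.00 | 11.00 | 142.00 | 58080.00 | 749760.00
top flange | 1020.00 | -20.50 | 268.00 | -20910.00 | 273360.00
Σ | 9050.00 |  |  | 269545.00 | 1053370.00
x_c = 269545.00 / 9050.00 = 29.78 cm
y_c = 1053370.00 / 9050.00 = 116.39 cm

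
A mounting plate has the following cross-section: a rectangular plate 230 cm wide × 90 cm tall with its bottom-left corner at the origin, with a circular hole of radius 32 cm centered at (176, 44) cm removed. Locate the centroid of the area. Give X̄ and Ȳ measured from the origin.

X̄ = 103.78 cm, Ȳ = 45.18 cm

plate: A = 230 × 90 = 20700.00, centroid at (115.00, 45.00).
hole: A = −π·32² = -3216.99, centroid at (176.00, 44.00).
ΣA = 17483.01 cm²
ΣAX̄ = (20700.00)(115.00) + (-3216.99)(176.00) = 1814309.61 cm³
ΣAȲ = (20700.00)(45.00) + (-3216.99)(44.00) = 789952.40 cm³
X̄ = 1814309.61 / 17483.01 = 103.78 cm
Ȳ = 789952.40 / 17483.01 = 45.18 cm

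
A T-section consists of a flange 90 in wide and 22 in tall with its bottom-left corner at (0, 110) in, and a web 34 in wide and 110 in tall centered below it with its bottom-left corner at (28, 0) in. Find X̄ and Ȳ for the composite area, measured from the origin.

X̄ = 45.00 in, Ȳ = 77.85 in

Part | A | x̄ᵢ | ȳᵢ | A·x̄ᵢ | A·ȳᵢ
web | 3740.00 | 45.00 | 55.00 | 168300.00 | 205700.00
flange | 1980.00 | 45.00 | 121.00 | 89100.00 | 239580.00
Σ | 5720.00 |  |  | 257400.00 | 445280.00
X̄ = 257400.00 / 5720.00 = 45.00 in
Ȳ = 445280.00 / 5720.00 = 77.85 in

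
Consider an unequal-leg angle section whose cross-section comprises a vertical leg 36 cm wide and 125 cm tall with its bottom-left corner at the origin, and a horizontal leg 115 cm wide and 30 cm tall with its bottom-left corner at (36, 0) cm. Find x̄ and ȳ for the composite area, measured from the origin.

x̄ = 50.76 cm, ȳ = 41.89 cm

vertical leg: A = 36 × 125 = 4500.00, centroid at (18.00, 62.50).
horizontal leg: A = 115 × 30 = 3450.00, centroid at (93.50, 15.00).
ΣA = 7950.00 cm², ΣAx̄ = 403575.00 cm³, ΣAȳ = 333000.00 cm³.
x̄ = 403575.00/7950.00 = 50.76 cm; ȳ = 333000.00/7950.00 = 41.89 cm.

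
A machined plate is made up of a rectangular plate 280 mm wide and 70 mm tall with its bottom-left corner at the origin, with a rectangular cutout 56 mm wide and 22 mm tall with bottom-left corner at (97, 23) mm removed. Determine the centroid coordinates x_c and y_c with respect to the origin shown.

plate: A = 280 × 70 = 19600.00, centroid at (140.00, 35.00).
hole: A = −(56 × 22) = -1232.00, centroid at (125.00, 34.00).
ΣA = 18368.00 mm², ΣAx_c = 2590000.00 mm³, ΣAy_c = 644112.00 mm³.
x_c = 2590000.00/18368.00 = 141.01 mm; y_c = 644112.00/18368.00 = 35.07 mm.

x_c = 141.01 mm, y_c = 35.07 mm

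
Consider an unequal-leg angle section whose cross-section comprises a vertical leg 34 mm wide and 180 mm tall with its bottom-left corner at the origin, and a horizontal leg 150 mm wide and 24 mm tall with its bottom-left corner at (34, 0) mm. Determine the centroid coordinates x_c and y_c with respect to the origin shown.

vertical leg: A = 34 × 180 = 6120.00, centroid at (17.00, 90.00).
horizontal leg: A = 150 × 24 = 3600.00, centroid at (109.00, 12.00).
ΣA = 9720.00 mm², ΣAx_c = 496440.00 mm³, ΣAy_c = 594000.00 mm³.
x_c = 496440.00/9720.00 = 51.07 mm; y_c = 594000.00/9720.00 = 61.11 mm.

x_c = 51.07 mm, y_c = 61.11 mm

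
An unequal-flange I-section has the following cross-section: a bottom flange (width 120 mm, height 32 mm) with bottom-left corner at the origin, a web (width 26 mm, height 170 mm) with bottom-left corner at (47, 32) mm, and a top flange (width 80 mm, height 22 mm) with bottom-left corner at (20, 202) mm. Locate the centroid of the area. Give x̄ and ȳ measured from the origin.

bottom flange: A = 120 × 32 = 3840.00, centroid at (60.00, 16.00).
web: A = 26 × 170 = 4420.00, centroid at (60.00, 117.00).
top flange: A = 80 × 22 = 1760.00, centroid at (60.00, 213.00).
ΣA = 10020.00 mm²
ΣAx̄ = (3840.00)(60.00) + (4420.00)(60.00) + (1760.00)(60.00) = 601200.00 mm³
ΣAȳ = (3840.00)(16.00) + (4420.00)(117.00) + (1760.00)(213.00) = 953460.00 mm³
x̄ = 601200.00 / 10020.00 = 60.00 mm
ȳ = 953460.00 / 10020.00 = 95.16 mm

x̄ = 60.00 mm, ȳ = 95.16 mm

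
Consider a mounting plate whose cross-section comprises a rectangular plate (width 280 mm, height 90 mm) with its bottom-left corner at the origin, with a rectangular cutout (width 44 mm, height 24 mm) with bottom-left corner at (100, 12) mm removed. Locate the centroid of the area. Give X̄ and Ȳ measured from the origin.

X̄ = 140.79 mm, Ȳ = 45.92 mm

Part | A | x̄ᵢ | ȳᵢ | A·x̄ᵢ | A·ȳᵢ
plate | 25200.00 | 140.00 | 45.00 | 3528000.00 | 1134000.00
hole | -1056.00 | 122.00 | 24.00 | -128832.00 | -25344.00
Σ | 24144.00 |  |  | 3399168.00 | 1108656.00
X̄ = 3399168.00 / 24144.00 = 140.79 mm
Ȳ = 1108656.00 / 24144.00 = 45.92 mm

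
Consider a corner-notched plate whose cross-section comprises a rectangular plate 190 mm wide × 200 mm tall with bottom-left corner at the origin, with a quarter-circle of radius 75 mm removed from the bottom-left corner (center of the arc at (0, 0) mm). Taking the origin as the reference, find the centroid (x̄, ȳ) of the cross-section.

plate: A = 190 × 200 = 38000.00, centroid at (95.00, 100.00).
removed quarter-circle: A = −¼π·75² = -4417.86, centroid at (31.83, 31.83).
ΣA = 33582.14 mm², ΣAx̄ = 3469375.00 mm³, ΣAȳ = 3659375.00 mm³.
x̄ = 3469375.00/33582.14 = 103.31 mm; ȳ = 3659375.00/33582.14 = 108.97 mm.

x̄ = 103.31 mm, ȳ = 108.97 mm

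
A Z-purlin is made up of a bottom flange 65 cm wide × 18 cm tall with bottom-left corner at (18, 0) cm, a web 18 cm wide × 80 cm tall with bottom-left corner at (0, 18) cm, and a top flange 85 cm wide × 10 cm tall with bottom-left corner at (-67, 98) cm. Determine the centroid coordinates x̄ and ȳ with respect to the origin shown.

Part | A | x̄ᵢ | ȳᵢ | A·x̄ᵢ | A·ȳᵢ
bottom flange | 1170.00 | 50.50 | 9.00 | 59085.00 | 10530.00
web | 1440.00 | 9.00 | 58.00 | 12960.00 | 83520.00
top flange | 850.00 | -24.50 | 103.00 | -20825.00 | 87550.00
Σ | 3460.00 |  |  | 51220.00 | 181600.00
x̄ = 51220.00 / 3460.00 = 14.80 cm
ȳ = 181600.00 / 3460.00 = 52.49 cm

x̄ = 14.80 cm, ȳ = 52.49 cm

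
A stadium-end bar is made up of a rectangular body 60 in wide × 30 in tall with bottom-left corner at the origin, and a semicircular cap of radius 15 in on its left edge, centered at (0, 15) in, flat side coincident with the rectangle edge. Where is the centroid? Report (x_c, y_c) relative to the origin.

Part | A | x̄ᵢ | ȳᵢ | A·x̄ᵢ | A·ȳᵢ
rectangular body | 1800.00 | 30.00 | 15.00 | 54000.00 | 27000.00
semicircular end | 353.43 | -6.37 | 15.00 | -2250.00 | 5301.44
Σ | 2153.43 |  |  | 51750.00 | 32301.44
x_c = 51750.00 / 2153.43 = 24.03 in
y_c = 32301.44 / 2153.43 = 15.00 in

x_c = 24.03 in, y_c = 15.00 in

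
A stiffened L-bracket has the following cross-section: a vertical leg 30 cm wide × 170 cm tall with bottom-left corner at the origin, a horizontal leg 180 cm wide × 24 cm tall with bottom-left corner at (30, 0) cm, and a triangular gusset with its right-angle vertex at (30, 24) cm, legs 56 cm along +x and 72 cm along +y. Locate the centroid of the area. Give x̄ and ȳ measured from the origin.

x̄ = 60.60 cm, ȳ = 50.90 cm

vertical leg: A = 30 × 170 = 5100.00, centroid at (15.00, 85.00).
horizontal leg: A = 180 × 24 = 4320.00, centroid at (120.00, 12.00).
gusset: A = ½·56·72 = 2016.00, centroid at (48.67, 48.00).
ΣA = 11436.00 cm²
ΣAx̄ = (5100.00)(15.00) + (4320.00)(120.00) + (2016.00)(48.67) = 693012.00 cm³
ΣAȳ = (5100.00)(85.00) + (4320.00)(12.00) + (2016.00)(48.00) = 582108.00 cm³
x̄ = 693012.00 / 11436.00 = 60.60 cm
ȳ = 582108.00 / 11436.00 = 50.90 cm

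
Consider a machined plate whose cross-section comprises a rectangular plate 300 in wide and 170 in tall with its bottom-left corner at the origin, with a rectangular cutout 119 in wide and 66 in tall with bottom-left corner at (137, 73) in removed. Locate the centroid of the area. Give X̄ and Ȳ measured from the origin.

X̄ = 141.54 in, Ȳ = 81.18 in

plate: A = 300 × 170 = 51000.00, centroid at (150.00, 85.00).
hole: A = −(119 × 66) = -7854.00, centroid at (196.50, 106.00).
ΣA = 43146.00 in², ΣAX̄ = 6106689.00 in³, ΣAȲ = 3502476.00 in³.
X̄ = 6106689.00/43146.00 = 141.54 in; Ȳ = 3502476.00/43146.00 = 81.18 in.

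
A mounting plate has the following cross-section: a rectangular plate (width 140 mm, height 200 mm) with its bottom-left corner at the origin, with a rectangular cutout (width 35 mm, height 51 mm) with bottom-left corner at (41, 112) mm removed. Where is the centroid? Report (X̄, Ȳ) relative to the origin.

X̄ = 70.78 mm, Ȳ = 97.45 mm

plate: A = 140 × 200 = 28000.00, centroid at (70.00, 100.00).
hole: A = −(35 × 51) = -1785.00, centroid at (58.50, 137.50).
ΣA = 26215.00 mm², ΣAX̄ = 1855577.50 mm³, ΣAȲ = 2554562.50 mm³.
X̄ = 1855577.50/26215.00 = 70.78 mm; Ȳ = 2554562.50/26215.00 = 97.45 mm.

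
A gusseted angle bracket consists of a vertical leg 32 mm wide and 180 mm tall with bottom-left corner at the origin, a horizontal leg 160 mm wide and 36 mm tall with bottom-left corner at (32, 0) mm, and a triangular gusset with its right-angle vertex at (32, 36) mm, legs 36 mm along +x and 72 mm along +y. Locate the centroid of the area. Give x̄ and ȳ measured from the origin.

vertical leg: A = 32 × 180 = 5760.00, centroid at (16.00, 90.00).
horizontal leg: A = 160 × 36 = 5760.00, centroid at (112.00, 18.00).
gusset: A = ½·36·72 = 1296.00, centroid at (44.00, 60.00).
ΣA = 12816.00 mm²
ΣAx̄ = (5760.00)(16.00) + (5760.00)(112.00) + (1296.00)(44.00) = 794304.00 mm³
ΣAȳ = (5760.00)(90.00) + (5760.00)(18.00) + (1296.00)(60.00) = 699840.00 mm³
x̄ = 794304.00 / 12816.00 = 61.98 mm
ȳ = 699840.00 / 12816.00 = 54.61 mm

x̄ = 61.98 mm, ȳ = 54.61 mm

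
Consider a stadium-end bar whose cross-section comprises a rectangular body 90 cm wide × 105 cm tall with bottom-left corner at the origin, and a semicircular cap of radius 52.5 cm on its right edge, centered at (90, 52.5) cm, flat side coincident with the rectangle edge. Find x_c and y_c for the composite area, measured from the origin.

rectangular body: A = 90 × 105 = 9450.00, centroid at (45.00, 52.50).
semicircular end: A = ½π·52.5² = 4329.51, centroid at (112.28, 52.50).
ΣA = 13779.51 cm²
ΣAx_c = (9450.00)(45.00) + (4329.51)(112.28) = 911374.41 cm³
ΣAy_c = (9450.00)(52.50) + (4329.51)(52.50) = 723424.14 cm³
x_c = 911374.41 / 13779.51 = 66.14 cm
y_c = 723424.14 / 13779.51 = 52.50 cm

x_c = 66.14 cm, y_c = 52.50 cm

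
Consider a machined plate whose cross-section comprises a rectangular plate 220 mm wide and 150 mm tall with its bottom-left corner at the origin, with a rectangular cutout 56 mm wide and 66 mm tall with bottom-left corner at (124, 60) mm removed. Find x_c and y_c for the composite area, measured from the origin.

x_c = 104.70 mm, y_c = 72.73 mm

plate: A = 220 × 150 = 33000.00, centroid at (110.00, 75.00).
hole: A = −(56 × 66) = -3696.00, centroid at (152.00, 93.00).
ΣA = 29304.00 mm²
ΣAx_c = (33000.00)(110.00) + (-3696.00)(152.00) = 3068208.00 mm³
ΣAy_c = (33000.00)(75.00) + (-3696.00)(93.00) = 2131272.00 mm³
x_c = 3068208.00 / 29304.00 = 104.70 mm
y_c = 2131272.00 / 29304.00 = 72.73 mm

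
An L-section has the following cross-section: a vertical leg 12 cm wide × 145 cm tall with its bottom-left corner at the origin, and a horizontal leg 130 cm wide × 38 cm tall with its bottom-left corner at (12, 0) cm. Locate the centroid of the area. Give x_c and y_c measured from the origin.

vertical leg: A = 12 × 145 = 1740.00, centroid at (6.00, 72.50).
horizontal leg: A = 130 × 38 = 4940.00, centroid at (77.00, 19.00).
ΣA = 6680.00 cm²
ΣAx_c = (1740.00)(6.00) + (4940.00)(77.00) = 390820.00 cm³
ΣAy_c = (1740.00)(72.50) + (4940.00)(19.00) = 220010.00 cm³
x_c = 390820.00 / 6680.00 = 58.51 cm
y_c = 220010.00 / 6680.00 = 32.94 cm

x_c = 58.51 cm, y_c = 32.94 cm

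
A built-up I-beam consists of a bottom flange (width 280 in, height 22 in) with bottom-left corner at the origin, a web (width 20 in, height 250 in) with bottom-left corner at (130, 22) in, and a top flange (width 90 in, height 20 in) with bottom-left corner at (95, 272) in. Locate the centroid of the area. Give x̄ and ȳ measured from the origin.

x̄ = 140.00 in, ȳ = 101.11 in

bottom flange: A = 280 × 22 = 6160.00, centroid at (140.00, 11.00).
web: A = 20 × 250 = 5000.00, centroid at (140.00, 147.00).
top flange: A = 90 × 20 = 1800.00, centroid at (140.00, 282.00).
ΣA = 12960.00 in²
ΣAx̄ = (6160.00)(140.00) + (5000.00)(140.00) + (1800.00)(140.00) = 1814400.00 in³
ΣAȳ = (6160.00)(11.00) + (5000.00)(147.00) + (1800.00)(282.00) = 1310360.00 in³
x̄ = 1814400.00 / 12960.00 = 140.00 in
ȳ = 1310360.00 / 12960.00 = 101.11 in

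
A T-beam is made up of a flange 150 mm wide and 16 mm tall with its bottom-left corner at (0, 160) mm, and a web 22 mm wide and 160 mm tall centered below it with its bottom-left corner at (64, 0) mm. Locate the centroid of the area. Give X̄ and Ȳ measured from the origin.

X̄ = 75.00 mm, Ȳ = 115.68 mm

web: A = 22 × 160 = 3520.00, centroid at (75.00, 80.00).
flange: A = 150 × 16 = 2400.00, centroid at (75.00, 168.00).
ΣA = 5920.00 mm², ΣAX̄ = 444000.00 mm³, ΣAȲ = 684800.00 mm³.
X̄ = 444000.00/5920.00 = 75.00 mm; Ȳ = 684800.00/5920.00 = 115.68 mm.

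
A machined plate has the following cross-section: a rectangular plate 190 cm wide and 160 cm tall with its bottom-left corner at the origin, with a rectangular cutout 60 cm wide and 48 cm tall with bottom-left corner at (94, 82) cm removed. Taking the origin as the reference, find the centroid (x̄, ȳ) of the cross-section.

x̄ = 91.97 cm, ȳ = 77.28 cm

Part | A | x̄ᵢ | ȳᵢ | A·x̄ᵢ | A·ȳᵢ
plate | 30400.00 | 95.00 | 80.00 | 2888000.00 | 2432000.00
hole | -2880.00 | 124.00 | 106.00 | -357120.00 | -305280.00
Σ | 27520.00 |  |  | 2530880.00 | 2126720.00
x̄ = 2530880.00 / 27520.00 = 91.97 cm
ȳ = 2126720.00 / 27520.00 = 77.28 cm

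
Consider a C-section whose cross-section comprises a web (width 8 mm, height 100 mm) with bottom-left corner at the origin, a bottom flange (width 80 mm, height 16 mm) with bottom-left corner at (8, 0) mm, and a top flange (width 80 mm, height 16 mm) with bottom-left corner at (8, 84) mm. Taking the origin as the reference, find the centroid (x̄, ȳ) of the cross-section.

Part | A | x̄ᵢ | ȳᵢ | A·x̄ᵢ | A·ȳᵢ
web | 800.00 | 4.00 | 50.00 | 3200.00 | 40000.00
bottom flange | 1280.00 | 48.00 | 8.00 | 61440.00 | 10240.00
top flange | 1280.00 | 48.00 | 92.00 | 61440.00 | 117760.00
Σ | 3360.00 |  |  | 126080.00 | 168000.00
x̄ = 126080.00 / 3360.00 = 37.52 mm
ȳ = 168000.00 / 3360.00 = 50.00 mm

x̄ = 37.52 mm, ȳ = 50.00 mm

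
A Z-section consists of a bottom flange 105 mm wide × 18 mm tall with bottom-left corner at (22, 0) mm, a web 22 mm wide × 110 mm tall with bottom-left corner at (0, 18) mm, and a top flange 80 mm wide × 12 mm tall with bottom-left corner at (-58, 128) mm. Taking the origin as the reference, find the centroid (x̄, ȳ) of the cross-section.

Part | A | x̄ᵢ | ȳᵢ | A·x̄ᵢ | A·ȳᵢ
bottom flange | 1890.00 | 74.50 | 9.00 | 140805.00 | 17010.00
web | 2420.00 | 11.00 | 73.00 | 26620.00 | 176660.00
top flange | 960.00 | -18.00 | 134.00 | -17280.00 | 128640.00
Σ | 5270.00 |  |  | 150145.00 | 322310.00
x̄ = 150145.00 / 5270.00 = 28.49 mm
ȳ = 322310.00 / 5270.00 = 61.16 mm

x̄ = 28.49 mm, ȳ = 61.16 mm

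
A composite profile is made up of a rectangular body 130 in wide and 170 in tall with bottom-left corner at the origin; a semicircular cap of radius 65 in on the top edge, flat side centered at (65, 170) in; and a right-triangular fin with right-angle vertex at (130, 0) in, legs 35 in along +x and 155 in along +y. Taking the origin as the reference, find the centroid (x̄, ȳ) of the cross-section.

x̄ = 71.61 in, ȳ = 105.88 in

rectangular body: A = 130 × 170 = 22100.00, centroid at (65.00, 85.00).
semicircular top: A = ½π·65² = 6636.61, centroid at (65.00, 197.59).
triangular fin: A = ½·35·155 = 2712.50, centroid at (141.67, 51.67).
ΣA = 31449.11 in², ΣAx̄ = 2252150.77 in³, ΣAȳ = 3329953.63 in³.
x̄ = 2252150.77/31449.11 = 71.61 in; ȳ = 3329953.63/31449.11 = 105.88 in.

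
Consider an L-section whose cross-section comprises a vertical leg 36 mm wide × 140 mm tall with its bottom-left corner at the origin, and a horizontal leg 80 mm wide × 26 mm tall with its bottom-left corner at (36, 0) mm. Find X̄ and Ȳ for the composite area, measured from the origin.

X̄ = 34.94 mm, Ȳ = 53.35 mm

vertical leg: A = 36 × 140 = 5040.00, centroid at (18.00, 70.00).
horizontal leg: A = 80 × 26 = 2080.00, centroid at (76.00, 13.00).
ΣA = 7120.00 mm²
ΣAX̄ = (5040.00)(18.00) + (2080.00)(76.00) = 248800.00 mm³
ΣAȲ = (5040.00)(70.00) + (2080.00)(13.00) = 379840.00 mm³
X̄ = 248800.00 / 7120.00 = 34.94 mm
Ȳ = 379840.00 / 7120.00 = 53.35 mm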